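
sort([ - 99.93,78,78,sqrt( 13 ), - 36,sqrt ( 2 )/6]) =[  -  99.93,- 36,  sqrt(2 )/6,sqrt ( 13 ), 78, 78]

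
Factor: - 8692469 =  - 8692469^1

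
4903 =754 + 4149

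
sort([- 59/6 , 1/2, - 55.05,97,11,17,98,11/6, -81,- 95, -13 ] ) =[ - 95, - 81, - 55.05,-13,-59/6,1/2,11/6,11,17,97, 98]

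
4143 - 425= 3718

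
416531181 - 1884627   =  414646554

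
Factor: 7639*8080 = 2^4 * 5^1 * 101^1*7639^1 = 61723120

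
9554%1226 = 972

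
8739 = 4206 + 4533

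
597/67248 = 199/22416 = 0.01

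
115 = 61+54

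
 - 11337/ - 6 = 1889 + 1/2 = 1889.50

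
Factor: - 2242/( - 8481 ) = 2^1*3^( - 1 ) *11^( - 1)*19^1*59^1*257^( - 1)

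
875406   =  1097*798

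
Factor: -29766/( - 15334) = 3^1*11^1*  17^( -1) = 33/17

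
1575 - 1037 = 538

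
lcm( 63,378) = 378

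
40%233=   40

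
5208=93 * 56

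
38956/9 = 38956/9 = 4328.44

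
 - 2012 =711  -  2723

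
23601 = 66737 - 43136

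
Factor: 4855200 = 2^5 *3^1 * 5^2*7^1*17^2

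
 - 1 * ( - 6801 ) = 6801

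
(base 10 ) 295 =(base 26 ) B9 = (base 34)8n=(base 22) d9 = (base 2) 100100111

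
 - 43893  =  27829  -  71722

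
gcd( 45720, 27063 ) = 9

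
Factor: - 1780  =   - 2^2 *5^1*89^1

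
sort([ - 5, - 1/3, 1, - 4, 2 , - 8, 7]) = [-8,-5, - 4, - 1/3, 1,2, 7]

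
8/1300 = 2/325 = 0.01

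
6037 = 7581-1544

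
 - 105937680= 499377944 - 605315624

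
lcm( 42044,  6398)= 294308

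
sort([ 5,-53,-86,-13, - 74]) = [-86, -74,-53, - 13,5] 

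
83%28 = 27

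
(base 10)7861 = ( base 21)HH7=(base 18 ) 164D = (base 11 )59A7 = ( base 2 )1111010110101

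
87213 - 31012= 56201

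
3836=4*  959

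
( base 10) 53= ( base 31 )1m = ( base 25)23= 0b110101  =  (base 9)58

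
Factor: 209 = 11^1*19^1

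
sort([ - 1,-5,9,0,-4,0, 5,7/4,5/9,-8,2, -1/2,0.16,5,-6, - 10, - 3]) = [  -  10,  -  8 ,  -  6, -5, - 4, - 3, - 1, - 1/2,0, 0, 0.16, 5/9, 7/4, 2, 5,5,9 ]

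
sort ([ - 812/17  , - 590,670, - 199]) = [ - 590,  -  199 , - 812/17,670 ] 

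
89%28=5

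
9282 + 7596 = 16878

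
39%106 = 39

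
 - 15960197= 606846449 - 622806646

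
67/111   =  67/111 = 0.60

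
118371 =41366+77005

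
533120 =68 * 7840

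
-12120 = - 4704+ - 7416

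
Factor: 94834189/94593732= 2^( - 2)*3^( - 1)*41^1* 911^1*2539^1 *7882811^( -1) 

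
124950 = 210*595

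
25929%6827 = 5448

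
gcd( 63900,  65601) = 9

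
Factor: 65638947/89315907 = 11^1*1989059^1*29771969^(-1 ) = 21879649/29771969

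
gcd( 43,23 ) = 1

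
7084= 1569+5515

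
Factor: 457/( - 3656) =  - 1/8=- 2^ (  -  3 ) 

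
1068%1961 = 1068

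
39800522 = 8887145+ 30913377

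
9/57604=9/57604 = 0.00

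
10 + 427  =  437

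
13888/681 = 20 + 268/681= 20.39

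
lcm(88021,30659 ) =2728651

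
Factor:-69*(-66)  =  2^1*3^2*11^1*23^1   =  4554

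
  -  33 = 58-91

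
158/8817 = 158/8817 = 0.02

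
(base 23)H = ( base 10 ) 17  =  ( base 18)h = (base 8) 21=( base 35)H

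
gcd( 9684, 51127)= 1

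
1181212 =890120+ 291092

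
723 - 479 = 244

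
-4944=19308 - 24252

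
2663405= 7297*365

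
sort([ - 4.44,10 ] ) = [ - 4.44, 10] 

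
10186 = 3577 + 6609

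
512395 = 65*7883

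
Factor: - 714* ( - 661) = 2^1*3^1*7^1*17^1*661^1= 471954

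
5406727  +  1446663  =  6853390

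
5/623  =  5/623 = 0.01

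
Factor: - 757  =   - 757^1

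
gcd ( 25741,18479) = 1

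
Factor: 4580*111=2^2*3^1*5^1*37^1 *229^1 = 508380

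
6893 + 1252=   8145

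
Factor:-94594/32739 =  - 2^1*3^( - 1)*7^( - 1)*1559^(  -  1)* 47297^1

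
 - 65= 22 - 87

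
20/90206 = 10/45103= 0.00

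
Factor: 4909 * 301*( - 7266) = - 2^1*3^1*7^2 * 43^1*173^1 * 4909^1=- 10736306994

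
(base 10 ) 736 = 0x2E0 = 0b1011100000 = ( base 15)341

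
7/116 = 7/116  =  0.06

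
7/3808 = 1/544 = 0.00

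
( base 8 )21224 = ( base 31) 96h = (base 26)d2c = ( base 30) 9p2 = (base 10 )8852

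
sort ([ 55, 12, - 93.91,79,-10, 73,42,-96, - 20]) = [ - 96, - 93.91,-20, - 10 , 12, 42,55,73,79]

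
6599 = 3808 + 2791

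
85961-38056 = 47905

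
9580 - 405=9175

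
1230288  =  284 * 4332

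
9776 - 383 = 9393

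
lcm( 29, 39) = 1131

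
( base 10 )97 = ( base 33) 2v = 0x61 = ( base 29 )3A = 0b1100001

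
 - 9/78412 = - 1 + 78403/78412  =  -0.00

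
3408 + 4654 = 8062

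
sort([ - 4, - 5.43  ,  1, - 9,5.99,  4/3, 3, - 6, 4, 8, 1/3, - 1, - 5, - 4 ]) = [ - 9, - 6, - 5.43,-5, - 4,- 4, - 1, 1/3, 1, 4/3, 3, 4,5.99, 8]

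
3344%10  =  4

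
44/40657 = 44/40657 = 0.00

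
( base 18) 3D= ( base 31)25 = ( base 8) 103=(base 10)67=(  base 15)47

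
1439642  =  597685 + 841957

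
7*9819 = 68733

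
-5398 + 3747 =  - 1651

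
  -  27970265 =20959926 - 48930191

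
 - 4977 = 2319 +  - 7296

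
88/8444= 22/2111 = 0.01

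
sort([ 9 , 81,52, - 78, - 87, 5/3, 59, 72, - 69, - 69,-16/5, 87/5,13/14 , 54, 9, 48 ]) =[-87, - 78, - 69, - 69, - 16/5,  13/14, 5/3, 9,  9, 87/5, 48, 52, 54,59,72, 81] 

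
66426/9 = 7380 + 2/3  =  7380.67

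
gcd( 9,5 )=1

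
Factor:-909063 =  - 3^6 * 29^1*43^1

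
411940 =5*82388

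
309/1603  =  309/1603  =  0.19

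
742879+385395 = 1128274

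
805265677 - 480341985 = 324923692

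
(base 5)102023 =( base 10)3388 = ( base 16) d3c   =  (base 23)697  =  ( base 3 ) 11122111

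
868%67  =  64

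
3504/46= 76+4/23 =76.17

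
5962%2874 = 214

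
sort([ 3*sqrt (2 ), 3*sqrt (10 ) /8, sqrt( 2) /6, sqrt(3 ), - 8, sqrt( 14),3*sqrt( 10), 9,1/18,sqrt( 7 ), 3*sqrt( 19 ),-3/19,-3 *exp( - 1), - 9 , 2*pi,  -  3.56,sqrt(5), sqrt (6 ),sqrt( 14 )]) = [-9,-8,-3.56, - 3*exp(-1 ), - 3/19,1/18 , sqrt( 2) /6, 3*sqrt( 10)/8,sqrt(3 ),sqrt( 5), sqrt(6 ),sqrt(7 ),  sqrt(14),sqrt( 14 ),3*sqrt(  2),2*pi,9,3  *sqrt(10 ),3*sqrt( 19 )]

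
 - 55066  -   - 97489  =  42423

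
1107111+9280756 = 10387867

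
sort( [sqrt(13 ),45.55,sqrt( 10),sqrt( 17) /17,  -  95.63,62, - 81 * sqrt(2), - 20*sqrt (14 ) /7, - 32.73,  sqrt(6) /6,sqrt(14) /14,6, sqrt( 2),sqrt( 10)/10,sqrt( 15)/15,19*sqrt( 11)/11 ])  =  [ - 81*sqrt(2),-95.63, - 32.73, - 20 * sqrt( 14)/7, sqrt( 17)/17,sqrt(15)/15,sqrt( 14)/14,sqrt(10)/10,sqrt( 6)/6,sqrt(2 ),sqrt(10 ),sqrt ( 13),19*sqrt(11 ) /11 , 6,45.55,62]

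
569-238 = 331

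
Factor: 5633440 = 2^5*5^1*137^1*257^1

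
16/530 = 8/265 = 0.03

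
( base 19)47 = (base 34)2F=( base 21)3k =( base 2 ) 1010011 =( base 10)83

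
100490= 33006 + 67484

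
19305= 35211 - 15906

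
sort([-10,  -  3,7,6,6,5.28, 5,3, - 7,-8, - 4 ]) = [  -  10, - 8, - 7, -4, - 3,3,5,5.28,6,6,7]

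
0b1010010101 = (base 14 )353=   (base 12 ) 471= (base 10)661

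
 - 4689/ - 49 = 4689/49 = 95.69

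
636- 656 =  - 20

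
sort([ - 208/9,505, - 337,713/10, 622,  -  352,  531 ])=[-352, - 337, - 208/9,713/10,505,531, 622 ]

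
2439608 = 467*5224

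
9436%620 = 136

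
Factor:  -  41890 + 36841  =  -3^3*11^1*17^1 = -  5049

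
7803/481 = 7803/481 = 16.22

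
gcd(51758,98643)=1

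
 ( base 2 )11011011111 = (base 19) 4gb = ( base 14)8d9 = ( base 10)1759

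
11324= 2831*4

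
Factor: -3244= - 2^2  *  811^1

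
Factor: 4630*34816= 161198080 = 2^12*5^1*17^1  *463^1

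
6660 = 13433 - 6773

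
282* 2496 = 703872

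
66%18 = 12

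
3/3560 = 3/3560 = 0.00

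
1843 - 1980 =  - 137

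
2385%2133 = 252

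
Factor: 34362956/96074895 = 2^2*3^ ( - 1)*5^ (-1)*7^ ( -1)*257^1*593^( - 1)*1543^(-1)*33427^1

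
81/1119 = 27/373 = 0.07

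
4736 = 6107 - 1371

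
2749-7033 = -4284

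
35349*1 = 35349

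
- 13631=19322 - 32953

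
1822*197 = 358934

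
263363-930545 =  - 667182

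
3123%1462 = 199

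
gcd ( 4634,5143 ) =1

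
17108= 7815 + 9293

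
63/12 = 21/4 = 5.25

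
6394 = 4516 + 1878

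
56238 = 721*78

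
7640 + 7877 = 15517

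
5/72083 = 5/72083=0.00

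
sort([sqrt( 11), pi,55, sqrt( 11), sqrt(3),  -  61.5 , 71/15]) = [-61.5,sqrt(3 ), pi,sqrt (11 ), sqrt(11) , 71/15, 55 ] 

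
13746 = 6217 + 7529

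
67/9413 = 67/9413=0.01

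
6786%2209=159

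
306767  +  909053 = 1215820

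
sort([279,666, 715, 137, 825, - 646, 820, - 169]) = [ - 646,-169, 137, 279, 666 , 715, 820, 825]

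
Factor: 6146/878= 7 = 7^1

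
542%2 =0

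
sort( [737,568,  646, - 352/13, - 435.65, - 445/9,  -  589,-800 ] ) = [ - 800, - 589 , - 435.65, - 445/9 , - 352/13, 568 , 646, 737]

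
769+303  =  1072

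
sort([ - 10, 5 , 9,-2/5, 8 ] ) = [ - 10, - 2/5, 5, 8,9] 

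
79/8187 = 79/8187 = 0.01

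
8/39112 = 1/4889 = 0.00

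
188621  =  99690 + 88931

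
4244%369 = 185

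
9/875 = 9/875 = 0.01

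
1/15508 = 1/15508 = 0.00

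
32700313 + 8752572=41452885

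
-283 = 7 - 290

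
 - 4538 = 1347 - 5885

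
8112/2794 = 4056/1397 = 2.90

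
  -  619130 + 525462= - 93668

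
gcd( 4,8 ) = 4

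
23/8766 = 23/8766 =0.00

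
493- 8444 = - 7951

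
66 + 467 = 533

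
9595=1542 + 8053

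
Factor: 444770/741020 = 2^(  -  1 )* 7^(-1) * 67^( - 1)*563^1=563/938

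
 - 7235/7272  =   - 1+ 37/7272 = - 0.99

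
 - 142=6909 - 7051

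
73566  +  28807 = 102373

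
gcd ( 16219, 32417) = 7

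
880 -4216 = - 3336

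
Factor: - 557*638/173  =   - 355366/173 = - 2^1*11^1 * 29^1*173^( - 1 ) * 557^1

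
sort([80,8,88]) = [8, 80, 88 ]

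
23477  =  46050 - 22573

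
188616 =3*62872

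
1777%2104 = 1777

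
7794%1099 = 101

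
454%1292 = 454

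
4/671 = 4/671  =  0.01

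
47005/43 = 1093 + 6/43 =1093.14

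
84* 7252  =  609168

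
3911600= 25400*154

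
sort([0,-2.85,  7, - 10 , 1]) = [ -10,-2.85  ,  0,1,7 ]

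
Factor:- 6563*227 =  - 1489801 = - 227^1*6563^1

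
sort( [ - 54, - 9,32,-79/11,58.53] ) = [ - 54, - 9,  -  79/11,  32,58.53 ]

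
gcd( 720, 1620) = 180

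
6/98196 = 1/16366 = 0.00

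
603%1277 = 603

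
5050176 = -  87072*( - 58) 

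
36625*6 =219750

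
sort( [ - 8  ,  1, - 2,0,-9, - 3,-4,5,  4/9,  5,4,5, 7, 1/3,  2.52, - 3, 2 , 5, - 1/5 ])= [ - 9, - 8 , - 4,- 3, - 3, - 2, - 1/5,  0 , 1/3,4/9, 1, 2 , 2.52, 4, 5,5, 5,5, 7]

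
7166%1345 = 441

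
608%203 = 202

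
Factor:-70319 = - 19^1*3701^1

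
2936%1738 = 1198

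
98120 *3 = 294360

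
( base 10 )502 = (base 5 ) 4002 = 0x1f6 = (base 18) 19g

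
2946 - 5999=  - 3053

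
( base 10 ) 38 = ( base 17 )24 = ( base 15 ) 28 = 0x26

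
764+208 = 972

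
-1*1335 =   -  1335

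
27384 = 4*6846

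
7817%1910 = 177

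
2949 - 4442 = - 1493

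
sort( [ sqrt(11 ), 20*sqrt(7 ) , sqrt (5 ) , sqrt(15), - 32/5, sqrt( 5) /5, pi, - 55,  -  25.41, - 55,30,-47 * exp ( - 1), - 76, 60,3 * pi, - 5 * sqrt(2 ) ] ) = [ - 76,-55,-55,- 25.41,-47 * exp( -1),-5*sqrt( 2),-32/5, sqrt( 5)/5,  sqrt(5), pi,sqrt(11),sqrt(15 ), 3*pi,  30, 20*sqrt( 7), 60 ]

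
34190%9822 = 4724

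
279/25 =11+4/25 = 11.16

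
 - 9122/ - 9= 9122/9 = 1013.56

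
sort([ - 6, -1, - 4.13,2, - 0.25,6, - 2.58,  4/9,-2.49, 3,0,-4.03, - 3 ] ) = [ - 6,- 4.13, - 4.03,  -  3  , - 2.58, - 2.49, - 1,- 0.25,0, 4/9,2, 3,6 ]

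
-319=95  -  414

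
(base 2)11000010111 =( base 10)1559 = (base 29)1OM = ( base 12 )a9b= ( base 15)6DE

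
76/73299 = 76/73299 = 0.00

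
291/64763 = 291/64763 = 0.00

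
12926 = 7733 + 5193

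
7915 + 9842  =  17757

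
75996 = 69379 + 6617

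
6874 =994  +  5880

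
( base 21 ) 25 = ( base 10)47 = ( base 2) 101111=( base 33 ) 1e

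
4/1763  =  4/1763 = 0.00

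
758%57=17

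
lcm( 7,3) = 21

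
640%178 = 106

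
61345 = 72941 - 11596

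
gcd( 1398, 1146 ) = 6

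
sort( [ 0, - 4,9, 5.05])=[-4, 0, 5.05,9 ] 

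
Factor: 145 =5^1*29^1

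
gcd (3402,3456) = 54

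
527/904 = 527/904 = 0.58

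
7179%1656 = 555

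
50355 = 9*5595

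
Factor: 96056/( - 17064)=- 3^ ( - 3)*79^( - 1)*12007^1 = - 12007/2133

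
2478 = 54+2424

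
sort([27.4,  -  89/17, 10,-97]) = [ - 97, - 89/17, 10,27.4 ] 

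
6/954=1/159  =  0.01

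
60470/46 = 1314  +  13/23 = 1314.57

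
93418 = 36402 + 57016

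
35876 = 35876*1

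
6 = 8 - 2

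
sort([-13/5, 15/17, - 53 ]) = [ - 53, - 13/5,15/17 ] 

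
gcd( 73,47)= 1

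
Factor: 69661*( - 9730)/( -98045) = 135560306/19609 = 2^1*7^1*139^1*19609^( - 1)*69661^1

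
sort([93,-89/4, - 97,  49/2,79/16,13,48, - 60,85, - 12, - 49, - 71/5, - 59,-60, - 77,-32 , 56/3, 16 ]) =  [-97,  -  77,-60 ,-60, - 59, - 49,-32, - 89/4, - 71/5, - 12, 79/16 , 13, 16, 56/3,49/2, 48,85,  93 ]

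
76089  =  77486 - 1397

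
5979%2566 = 847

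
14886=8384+6502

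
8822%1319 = 908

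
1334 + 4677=6011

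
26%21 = 5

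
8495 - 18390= - 9895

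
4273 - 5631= - 1358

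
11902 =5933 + 5969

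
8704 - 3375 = 5329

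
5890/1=5890 = 5890.00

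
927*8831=8186337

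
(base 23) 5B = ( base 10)126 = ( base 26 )4m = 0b1111110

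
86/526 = 43/263  =  0.16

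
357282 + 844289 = 1201571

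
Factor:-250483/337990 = - 541/730  =  - 2^(-1 )*5^( - 1)*73^( - 1)*541^1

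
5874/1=5874 = 5874.00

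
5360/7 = 5360/7 = 765.71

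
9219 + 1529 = 10748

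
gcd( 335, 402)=67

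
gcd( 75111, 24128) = 1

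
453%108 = 21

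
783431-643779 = 139652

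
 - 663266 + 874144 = 210878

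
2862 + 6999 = 9861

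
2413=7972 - 5559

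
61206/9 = 20402/3 = 6800.67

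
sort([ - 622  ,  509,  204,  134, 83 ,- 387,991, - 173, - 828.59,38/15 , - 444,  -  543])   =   [ - 828.59, - 622 , - 543, - 444,-387,-173, 38/15,83, 134 , 204,  509, 991]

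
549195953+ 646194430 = 1195390383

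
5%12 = 5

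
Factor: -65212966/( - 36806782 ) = 32606483/18403391 = 7^1*13^1*358313^1*18403391^( - 1)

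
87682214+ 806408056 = 894090270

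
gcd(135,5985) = 45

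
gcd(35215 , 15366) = 1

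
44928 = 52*864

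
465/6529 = 465/6529 = 0.07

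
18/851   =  18/851 = 0.02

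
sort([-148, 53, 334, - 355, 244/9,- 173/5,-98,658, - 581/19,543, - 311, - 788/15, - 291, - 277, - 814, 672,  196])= [  -  814, - 355, - 311, - 291, - 277, - 148, -98, - 788/15, -173/5, - 581/19,244/9, 53, 196,  334, 543 , 658, 672]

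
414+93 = 507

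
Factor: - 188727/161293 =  - 399/341=- 3^1 * 7^1*11^( - 1)*19^1*31^( - 1 ) 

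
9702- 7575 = 2127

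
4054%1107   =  733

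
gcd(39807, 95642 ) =1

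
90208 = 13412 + 76796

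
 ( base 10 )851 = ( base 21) 1jb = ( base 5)11401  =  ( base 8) 1523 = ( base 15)3BB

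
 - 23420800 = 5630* (-4160) 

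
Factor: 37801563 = 3^1 * 12600521^1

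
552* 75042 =41423184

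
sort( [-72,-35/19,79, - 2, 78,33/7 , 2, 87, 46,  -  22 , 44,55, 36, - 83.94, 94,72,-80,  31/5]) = [-83.94,- 80 , - 72, - 22, -2, - 35/19,2,33/7, 31/5, 36,44,46, 55, 72,78,79,87,94 ]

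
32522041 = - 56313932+88835973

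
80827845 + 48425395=129253240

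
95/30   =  3 + 1/6 = 3.17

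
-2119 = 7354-9473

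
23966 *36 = 862776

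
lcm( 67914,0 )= 0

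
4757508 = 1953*2436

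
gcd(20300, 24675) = 175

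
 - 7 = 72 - 79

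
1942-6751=-4809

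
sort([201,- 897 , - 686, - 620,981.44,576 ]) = [ - 897, - 686, - 620,201, 576, 981.44 ] 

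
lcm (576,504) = 4032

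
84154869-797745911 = -713591042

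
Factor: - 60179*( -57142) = 2^1*7^1*8597^1*28571^1 =3438748418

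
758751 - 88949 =669802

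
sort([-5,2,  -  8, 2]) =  [ - 8,-5,2,2 ] 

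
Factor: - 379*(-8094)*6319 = 2^1*3^1 * 19^1 * 71^2*89^1*379^1 = 19384328694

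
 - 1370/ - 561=1370/561 = 2.44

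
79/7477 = 79/7477  =  0.01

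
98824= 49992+48832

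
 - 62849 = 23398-86247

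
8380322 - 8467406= - 87084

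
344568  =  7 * 49224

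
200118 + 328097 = 528215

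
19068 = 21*908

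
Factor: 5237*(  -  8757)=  -45860409 = - 3^2*7^1*139^1*5237^1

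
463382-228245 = 235137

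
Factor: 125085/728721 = 155/903 = 3^( - 1)*5^1*7^ ( - 1)*31^1*43^(-1 )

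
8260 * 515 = 4253900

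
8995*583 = 5244085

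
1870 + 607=2477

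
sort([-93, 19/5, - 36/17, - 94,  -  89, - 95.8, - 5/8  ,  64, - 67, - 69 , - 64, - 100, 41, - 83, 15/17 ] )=[-100, - 95.8,-94,  -  93,-89, - 83,- 69,-67, - 64, -36/17, - 5/8, 15/17,  19/5  ,  41, 64]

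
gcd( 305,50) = 5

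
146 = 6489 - 6343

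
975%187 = 40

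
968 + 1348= 2316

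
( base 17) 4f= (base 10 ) 83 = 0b1010011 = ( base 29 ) 2p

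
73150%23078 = 3916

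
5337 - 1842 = 3495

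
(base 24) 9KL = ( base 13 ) 2784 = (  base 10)5685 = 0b1011000110101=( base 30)69F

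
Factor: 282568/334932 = 286/339 =2^1*3^ ( - 1 ) * 11^1* 13^1*113^( - 1 )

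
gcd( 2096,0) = 2096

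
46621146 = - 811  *( - 57486 )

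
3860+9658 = 13518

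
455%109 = 19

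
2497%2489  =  8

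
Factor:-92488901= - 92488901^1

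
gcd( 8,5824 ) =8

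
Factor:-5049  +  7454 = 5^1*13^1*37^1  =  2405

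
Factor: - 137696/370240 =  - 2^( - 1)*5^( - 1 ) * 89^( - 1 )*331^1 = -  331/890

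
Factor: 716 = 2^2*179^1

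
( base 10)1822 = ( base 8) 3436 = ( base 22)3GI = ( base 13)AA2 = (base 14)942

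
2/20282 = 1/10141 = 0.00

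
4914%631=497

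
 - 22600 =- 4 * 5650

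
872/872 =1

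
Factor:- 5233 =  - 5233^1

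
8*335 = 2680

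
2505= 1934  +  571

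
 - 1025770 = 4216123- 5241893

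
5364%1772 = 48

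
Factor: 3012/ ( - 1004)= -3 = - 3^1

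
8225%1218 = 917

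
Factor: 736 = 2^5*23^1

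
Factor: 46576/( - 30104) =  - 82/53 = - 2^1*41^1*53^( - 1) 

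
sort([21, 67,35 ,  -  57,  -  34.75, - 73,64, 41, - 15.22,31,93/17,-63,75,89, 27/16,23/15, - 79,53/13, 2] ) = [ - 79, - 73, - 63 , - 57, - 34.75, - 15.22,23/15,27/16,2, 53/13,93/17,21,  31,35, 41,64,  67, 75,89]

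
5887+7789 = 13676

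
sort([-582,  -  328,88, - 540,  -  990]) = [ - 990, - 582, - 540, - 328,88 ]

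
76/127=76/127 = 0.60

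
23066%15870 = 7196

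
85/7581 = 85/7581 = 0.01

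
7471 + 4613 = 12084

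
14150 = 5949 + 8201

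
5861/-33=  - 5861/33 = - 177.61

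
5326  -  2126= 3200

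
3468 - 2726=742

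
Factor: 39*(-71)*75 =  - 207675 = - 3^2*5^2*13^1*71^1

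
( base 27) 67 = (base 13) 100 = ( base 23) 78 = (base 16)A9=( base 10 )169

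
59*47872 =2824448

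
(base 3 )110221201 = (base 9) 13851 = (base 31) 9pi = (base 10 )9442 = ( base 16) 24e2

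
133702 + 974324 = 1108026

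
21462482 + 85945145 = 107407627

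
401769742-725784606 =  - 324014864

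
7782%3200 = 1382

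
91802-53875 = 37927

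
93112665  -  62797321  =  30315344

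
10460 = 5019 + 5441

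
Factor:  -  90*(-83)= 2^1  *  3^2*5^1*83^1 = 7470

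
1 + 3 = 4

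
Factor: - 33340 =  - 2^2*5^1*1667^1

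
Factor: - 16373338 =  - 2^1 * 367^1 * 22307^1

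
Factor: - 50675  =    -  5^2*2027^1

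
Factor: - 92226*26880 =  - 2^9*3^2*5^1*7^1 * 19^1*809^1 = - 2479034880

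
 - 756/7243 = -756/7243 = -  0.10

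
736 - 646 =90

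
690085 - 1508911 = - 818826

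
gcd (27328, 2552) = 8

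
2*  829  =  1658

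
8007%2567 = 306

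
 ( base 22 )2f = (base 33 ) 1q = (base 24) 2B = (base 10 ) 59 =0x3b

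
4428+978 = 5406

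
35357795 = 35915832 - 558037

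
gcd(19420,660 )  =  20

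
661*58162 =38445082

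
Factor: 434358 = 2^1 *3^2*59^1*409^1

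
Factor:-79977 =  - 3^1*53^1*503^1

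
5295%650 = 95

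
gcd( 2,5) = 1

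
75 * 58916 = 4418700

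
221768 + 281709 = 503477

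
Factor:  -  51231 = - 3^1*17077^1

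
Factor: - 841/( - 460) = 2^( - 2 )*5^( - 1)*23^(-1)*29^2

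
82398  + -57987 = 24411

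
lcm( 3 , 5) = 15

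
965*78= 75270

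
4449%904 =833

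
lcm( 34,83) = 2822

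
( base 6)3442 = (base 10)818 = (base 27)138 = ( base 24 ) 1a2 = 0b1100110010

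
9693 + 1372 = 11065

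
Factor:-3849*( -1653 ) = 3^2*19^1*29^1 *1283^1  =  6362397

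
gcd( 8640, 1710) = 90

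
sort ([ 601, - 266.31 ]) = [ - 266.31, 601]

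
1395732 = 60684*23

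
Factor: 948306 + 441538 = 2^2*23^1*15107^1= 1389844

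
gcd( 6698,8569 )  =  1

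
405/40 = 81/8 = 10.12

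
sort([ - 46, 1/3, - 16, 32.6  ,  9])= [ - 46,-16,1/3, 9,32.6 ] 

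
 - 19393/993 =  - 20 + 467/993 = - 19.53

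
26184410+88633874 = 114818284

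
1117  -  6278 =  -  5161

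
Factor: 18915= 3^1*5^1 * 13^1 * 97^1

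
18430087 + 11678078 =30108165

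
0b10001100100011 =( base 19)15h8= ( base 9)13304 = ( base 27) c94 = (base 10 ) 8995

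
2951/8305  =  2951/8305 = 0.36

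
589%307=282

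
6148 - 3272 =2876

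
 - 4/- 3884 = 1/971 = 0.00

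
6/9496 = 3/4748=0.00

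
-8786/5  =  -1758 + 4/5 =-1757.20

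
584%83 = 3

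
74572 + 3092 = 77664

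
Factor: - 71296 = -2^7*557^1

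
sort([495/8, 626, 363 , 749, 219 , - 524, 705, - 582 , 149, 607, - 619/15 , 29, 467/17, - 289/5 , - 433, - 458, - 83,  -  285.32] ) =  [-582,  -  524, - 458, - 433, - 285.32,-83, - 289/5, - 619/15, 467/17, 29 , 495/8,149 , 219,363,607,626,705,749]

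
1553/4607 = 1553/4607 = 0.34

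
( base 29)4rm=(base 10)4169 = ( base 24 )75h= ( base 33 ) 3RB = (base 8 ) 10111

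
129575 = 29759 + 99816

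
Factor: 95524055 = 5^1*11^2*41^1* 3851^1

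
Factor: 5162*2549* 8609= 113276688242  =  2^1*29^1  *  89^1*2549^1*8609^1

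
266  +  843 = 1109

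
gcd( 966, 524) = 2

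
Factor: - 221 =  - 13^1*17^1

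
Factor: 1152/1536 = 3/4  =  2^( - 2)*3^1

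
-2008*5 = - 10040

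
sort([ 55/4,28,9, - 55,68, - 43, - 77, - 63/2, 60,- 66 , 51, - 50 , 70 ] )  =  [-77, -66,  -  55, -50 , - 43, - 63/2, 9,55/4,28,51 , 60,68 , 70]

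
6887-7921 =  - 1034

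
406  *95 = 38570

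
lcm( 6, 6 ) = 6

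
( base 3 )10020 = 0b1010111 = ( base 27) 36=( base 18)4f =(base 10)87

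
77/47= 1 +30/47= 1.64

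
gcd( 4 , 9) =1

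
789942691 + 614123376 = 1404066067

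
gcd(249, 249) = 249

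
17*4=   68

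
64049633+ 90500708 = 154550341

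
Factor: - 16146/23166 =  - 3^ ( - 1)*11^( - 1) * 23^1 = -23/33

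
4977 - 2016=2961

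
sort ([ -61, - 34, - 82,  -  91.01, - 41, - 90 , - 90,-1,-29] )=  [ - 91.01, - 90, - 90,-82 , - 61, - 41, - 34, - 29, - 1]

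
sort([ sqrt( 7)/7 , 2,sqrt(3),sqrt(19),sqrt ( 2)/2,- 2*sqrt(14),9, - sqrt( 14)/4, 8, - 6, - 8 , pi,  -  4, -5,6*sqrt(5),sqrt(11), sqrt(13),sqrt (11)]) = [ - 8, - 2* sqrt(14), -6, - 5, - 4, - sqrt (14)/4,sqrt( 7 ) /7, sqrt(2 )/2,sqrt( 3),  2, pi,sqrt( 11) , sqrt(11),sqrt(13 ),sqrt(19),8 , 9,6*sqrt (5 ) ] 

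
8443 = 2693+5750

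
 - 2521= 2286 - 4807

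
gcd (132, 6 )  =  6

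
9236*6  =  55416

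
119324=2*59662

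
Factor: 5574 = 2^1*3^1*929^1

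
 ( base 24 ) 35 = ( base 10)77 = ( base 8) 115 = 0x4D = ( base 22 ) 3b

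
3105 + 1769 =4874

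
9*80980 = 728820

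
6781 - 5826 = 955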